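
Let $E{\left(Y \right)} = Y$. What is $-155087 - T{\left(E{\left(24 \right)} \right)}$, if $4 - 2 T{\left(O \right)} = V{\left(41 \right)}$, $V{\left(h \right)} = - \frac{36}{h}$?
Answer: $- \frac{6358667}{41} \approx -1.5509 \cdot 10^{5}$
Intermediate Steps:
$T{\left(O \right)} = \frac{100}{41}$ ($T{\left(O \right)} = 2 - \frac{\left(-36\right) \frac{1}{41}}{2} = 2 - - \frac{18}{41} = 2 + \frac{18}{41} = \frac{100}{41}$)
$-155087 - T{\left(E{\left(24 \right)} \right)} = -155087 - \frac{100}{41} = - \frac{6358667}{41}$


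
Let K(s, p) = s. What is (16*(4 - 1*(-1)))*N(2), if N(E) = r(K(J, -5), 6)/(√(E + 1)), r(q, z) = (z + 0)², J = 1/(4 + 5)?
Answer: 960*√3 ≈ 1662.8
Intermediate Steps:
J = ⅑ (J = 1/9 = ⅑ ≈ 0.11111)
r(q, z) = z²
N(E) = 36/√(1 + E) (N(E) = 6²/(√(E + 1)) = 36/(√(1 + E)) = 36/√(1 + E))
(16*(4 - 1*(-1)))*N(2) = (16*(4 - 1*(-1)))*(36/√(1 + 2)) = (16*(4 + 1))*(36/√3) = (16*5)*(36*(√3/3)) = 80*(12*√3) = 960*√3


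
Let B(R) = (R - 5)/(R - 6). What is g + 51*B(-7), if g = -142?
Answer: -1234/13 ≈ -94.923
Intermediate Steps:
B(R) = (-5 + R)/(-6 + R)
g + 51*B(-7) = -142 + 51*((-5 - 7)/(-6 - 7)) = -142 + 51*(-12/(-13)) = -142 + 51*(-1/13*(-12)) = -142 + 51*(12/13) = -142 + 612/13 = -1234/13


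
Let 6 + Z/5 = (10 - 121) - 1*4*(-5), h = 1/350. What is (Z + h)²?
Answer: 28814723001/122500 ≈ 2.3522e+5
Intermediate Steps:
h = 1/350 ≈ 0.0028571
Z = -485 (Z = -30 + 5*((10 - 121) - 1*4*(-5)) = -30 + 5*(-111 - 4*(-5)) = -30 + 5*(-111 + 20) = -30 + 5*(-91) = -30 - 455 = -485)
(Z + h)² = (-485 + 1/350)² = (-169749/350)² = 28814723001/122500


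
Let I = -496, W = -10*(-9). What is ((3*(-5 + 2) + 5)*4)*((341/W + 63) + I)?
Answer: 309032/45 ≈ 6867.4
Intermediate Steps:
W = 90
((3*(-5 + 2) + 5)*4)*((341/W + 63) + I) = ((3*(-5 + 2) + 5)*4)*((341/90 + 63) - 496) = ((3*(-3) + 5)*4)*((341*(1/90) + 63) - 496) = ((-9 + 5)*4)*((341/90 + 63) - 496) = (-4*4)*(6011/90 - 496) = -16*(-38629/90) = 309032/45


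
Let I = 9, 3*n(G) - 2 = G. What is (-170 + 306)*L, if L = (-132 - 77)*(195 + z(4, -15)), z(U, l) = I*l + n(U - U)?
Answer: -5173168/3 ≈ -1.7244e+6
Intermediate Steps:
n(G) = 2/3 + G/3
z(U, l) = 2/3 + 9*l (z(U, l) = 9*l + (2/3 + (U - U)/3) = 9*l + (2/3 + (1/3)*0) = 9*l + (2/3 + 0) = 9*l + 2/3 = 2/3 + 9*l)
L = -38038/3 (L = (-132 - 77)*(195 + (2/3 + 9*(-15))) = -209*(195 + (2/3 - 135)) = -209*(195 - 403/3) = -209*182/3 = -38038/3 ≈ -12679.)
(-170 + 306)*L = (-170 + 306)*(-38038/3) = 136*(-38038/3) = -5173168/3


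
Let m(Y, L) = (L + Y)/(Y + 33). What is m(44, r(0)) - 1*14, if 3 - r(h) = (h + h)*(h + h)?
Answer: -1031/77 ≈ -13.390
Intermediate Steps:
r(h) = 3 - 4*h² (r(h) = 3 - (h + h)*(h + h) = 3 - 2*h*2*h = 3 - 4*h²)
m(Y, L) = (L + Y)/(33 + Y)
m(44, r(0)) - 1*14 = ((3 - 4*0²) + 44)/(33 + 44) - 1*14 = ((3 - 4*0) + 44)/77 - 14 = ((3 + 0) + 44)/77 - 14 = (3 + 44)/77 - 14 = (1/77)*47 - 14 = 47/77 - 14 = -1031/77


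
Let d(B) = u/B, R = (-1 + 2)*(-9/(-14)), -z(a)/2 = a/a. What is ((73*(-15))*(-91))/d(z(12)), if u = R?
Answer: -930020/3 ≈ -3.1001e+5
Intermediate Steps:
z(a) = -2 (z(a) = -2*a/a = -2*1 = -2)
R = 9/14 (R = 1*(-9*(-1/14)) = 1*(9/14) = 9/14 ≈ 0.64286)
u = 9/14 ≈ 0.64286
d(B) = 9/(14*B)
((73*(-15))*(-91))/d(z(12)) = ((73*(-15))*(-91))/(((9/14)/(-2))) = (-1095*(-91))/(((9/14)*(-½))) = 99645/(-9/28) = 99645*(-28/9) = -930020/3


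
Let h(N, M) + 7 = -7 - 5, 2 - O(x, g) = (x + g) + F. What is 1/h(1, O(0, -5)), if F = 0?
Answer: -1/19 ≈ -0.052632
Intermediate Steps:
O(x, g) = 2 - g - x (O(x, g) = 2 - ((x + g) + 0) = 2 - ((g + x) + 0) = 2 - (g + x) = 2 + (-g - x) = 2 - g - x)
h(N, M) = -19 (h(N, M) = -7 + (-7 - 5) = -7 - 12 = -19)
1/h(1, O(0, -5)) = 1/(-19) = -1/19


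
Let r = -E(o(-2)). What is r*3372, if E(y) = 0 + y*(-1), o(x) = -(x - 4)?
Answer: 20232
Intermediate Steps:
o(x) = 4 - x (o(x) = -(-4 + x) = 4 - x)
E(y) = -y (E(y) = 0 - y = -y)
r = 6 (r = -(-1)*(4 - 1*(-2)) = -(-1)*(4 + 2) = -(-1)*6 = -1*(-6) = 6)
r*3372 = 6*3372 = 20232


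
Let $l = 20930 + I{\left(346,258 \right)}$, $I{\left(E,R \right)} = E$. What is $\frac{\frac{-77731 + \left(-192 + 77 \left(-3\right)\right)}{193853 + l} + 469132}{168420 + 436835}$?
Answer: $\frac{100923819874}{130207902895} \approx 0.7751$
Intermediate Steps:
$l = 21276$ ($l = 20930 + 346 = 21276$)
$\frac{\frac{-77731 + \left(-192 + 77 \left(-3\right)\right)}{193853 + l} + 469132}{168420 + 436835} = \frac{\frac{-77731 + \left(-192 + 77 \left(-3\right)\right)}{193853 + 21276} + 469132}{168420 + 436835} = \frac{\frac{-77731 - 423}{215129} + 469132}{605255} = \left(\left(-77731 - 423\right) \frac{1}{215129} + 469132\right) \frac{1}{605255} = \left(\left(-78154\right) \frac{1}{215129} + 469132\right) \frac{1}{605255} = \left(- \frac{78154}{215129} + 469132\right) \frac{1}{605255} = \frac{100923819874}{215129} \cdot \frac{1}{605255} = \frac{100923819874}{130207902895}$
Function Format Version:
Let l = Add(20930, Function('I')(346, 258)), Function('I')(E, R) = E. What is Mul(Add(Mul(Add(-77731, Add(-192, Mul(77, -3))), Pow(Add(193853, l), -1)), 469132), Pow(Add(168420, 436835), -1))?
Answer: Rational(100923819874, 130207902895) ≈ 0.77510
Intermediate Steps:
l = 21276 (l = Add(20930, 346) = 21276)
Mul(Add(Mul(Add(-77731, Add(-192, Mul(77, -3))), Pow(Add(193853, l), -1)), 469132), Pow(Add(168420, 436835), -1)) = Mul(Add(Mul(Add(-77731, Add(-192, Mul(77, -3))), Pow(Add(193853, 21276), -1)), 469132), Pow(Add(168420, 436835), -1)) = Mul(Add(Mul(Add(-77731, Add(-192, -231)), Pow(215129, -1)), 469132), Pow(605255, -1)) = Mul(Add(Mul(Add(-77731, -423), Rational(1, 215129)), 469132), Rational(1, 605255)) = Mul(Add(Mul(-78154, Rational(1, 215129)), 469132), Rational(1, 605255)) = Mul(Add(Rational(-78154, 215129), 469132), Rational(1, 605255)) = Mul(Rational(100923819874, 215129), Rational(1, 605255)) = Rational(100923819874, 130207902895)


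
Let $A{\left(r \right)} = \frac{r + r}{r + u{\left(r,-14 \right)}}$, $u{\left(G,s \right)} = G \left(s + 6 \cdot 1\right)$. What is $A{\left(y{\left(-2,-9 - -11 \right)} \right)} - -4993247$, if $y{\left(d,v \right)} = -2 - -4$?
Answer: $\frac{34952727}{7} \approx 4.9932 \cdot 10^{6}$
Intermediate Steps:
$u{\left(G,s \right)} = G \left(6 + s\right)$ ($u{\left(G,s \right)} = G \left(s + 6\right) = G \left(6 + s\right)$)
$y{\left(d,v \right)} = 2$ ($y{\left(d,v \right)} = -2 + \left(-5 + 9\right) = -2 + 4 = 2$)
$A{\left(r \right)} = - \frac{2}{7}$ ($A{\left(r \right)} = \frac{r + r}{r + r \left(6 - 14\right)} = \frac{2 r}{r + r \left(-8\right)} = \frac{2 r}{r - 8 r} = \frac{2 r}{\left(-7\right) r} = 2 r \left(- \frac{1}{7 r}\right) = - \frac{2}{7}$)
$A{\left(y{\left(-2,-9 - -11 \right)} \right)} - -4993247 = - \frac{2}{7} - -4993247 = - \frac{2}{7} + 4993247 = \frac{34952727}{7}$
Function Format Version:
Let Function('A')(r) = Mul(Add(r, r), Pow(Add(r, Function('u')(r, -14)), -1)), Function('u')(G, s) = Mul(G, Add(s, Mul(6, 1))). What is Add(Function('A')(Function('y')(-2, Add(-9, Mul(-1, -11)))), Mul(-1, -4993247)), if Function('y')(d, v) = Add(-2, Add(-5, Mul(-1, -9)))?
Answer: Rational(34952727, 7) ≈ 4.9932e+6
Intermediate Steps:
Function('u')(G, s) = Mul(G, Add(6, s)) (Function('u')(G, s) = Mul(G, Add(s, 6)) = Mul(G, Add(6, s)))
Function('y')(d, v) = 2 (Function('y')(d, v) = Add(-2, Add(-5, 9)) = Add(-2, 4) = 2)
Function('A')(r) = Rational(-2, 7) (Function('A')(r) = Mul(Add(r, r), Pow(Add(r, Mul(r, Add(6, -14))), -1)) = Mul(Mul(2, r), Pow(Add(r, Mul(r, -8)), -1)) = Mul(Mul(2, r), Pow(Add(r, Mul(-8, r)), -1)) = Mul(Mul(2, r), Pow(Mul(-7, r), -1)) = Mul(Mul(2, r), Mul(Rational(-1, 7), Pow(r, -1))) = Rational(-2, 7))
Add(Function('A')(Function('y')(-2, Add(-9, Mul(-1, -11)))), Mul(-1, -4993247)) = Add(Rational(-2, 7), Mul(-1, -4993247)) = Add(Rational(-2, 7), 4993247) = Rational(34952727, 7)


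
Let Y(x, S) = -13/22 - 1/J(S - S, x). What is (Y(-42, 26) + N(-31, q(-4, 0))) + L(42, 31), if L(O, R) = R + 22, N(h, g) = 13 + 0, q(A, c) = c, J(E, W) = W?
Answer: 15115/231 ≈ 65.433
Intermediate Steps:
Y(x, S) = -13/22 - 1/x
N(h, g) = 13
L(O, R) = 22 + R
(Y(-42, 26) + N(-31, q(-4, 0))) + L(42, 31) = ((-13/22 - 1/(-42)) + 13) + (22 + 31) = ((-13/22 - 1*(-1/42)) + 13) + 53 = ((-13/22 + 1/42) + 13) + 53 = (-131/231 + 13) + 53 = 2872/231 + 53 = 15115/231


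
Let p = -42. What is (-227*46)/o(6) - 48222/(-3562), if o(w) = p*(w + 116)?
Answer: 71070983/4562922 ≈ 15.576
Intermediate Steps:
o(w) = -4872 - 42*w (o(w) = -42*(w + 116) = -42*(116 + w) = -4872 - 42*w)
(-227*46)/o(6) - 48222/(-3562) = (-227*46)/(-4872 - 42*6) - 48222/(-3562) = -10442/(-4872 - 252) - 48222*(-1/3562) = -10442/(-5124) + 24111/1781 = -10442*(-1/5124) + 24111/1781 = 5221/2562 + 24111/1781 = 71070983/4562922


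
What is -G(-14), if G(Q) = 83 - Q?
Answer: -97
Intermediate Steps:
-G(-14) = -(83 - 1*(-14)) = -(83 + 14) = -1*97 = -97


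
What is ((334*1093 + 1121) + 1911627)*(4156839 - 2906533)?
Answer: 2847959509860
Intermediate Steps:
((334*1093 + 1121) + 1911627)*(4156839 - 2906533) = ((365062 + 1121) + 1911627)*1250306 = (366183 + 1911627)*1250306 = 2277810*1250306 = 2847959509860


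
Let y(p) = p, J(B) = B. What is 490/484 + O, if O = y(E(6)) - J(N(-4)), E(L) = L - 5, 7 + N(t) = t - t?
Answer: 2181/242 ≈ 9.0124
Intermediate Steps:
N(t) = -7 (N(t) = -7 + (t - t) = -7 + 0 = -7)
E(L) = -5 + L
O = 8 (O = (-5 + 6) - 1*(-7) = 1 + 7 = 8)
490/484 + O = 490/484 + 8 = 490*(1/484) + 8 = 245/242 + 8 = 2181/242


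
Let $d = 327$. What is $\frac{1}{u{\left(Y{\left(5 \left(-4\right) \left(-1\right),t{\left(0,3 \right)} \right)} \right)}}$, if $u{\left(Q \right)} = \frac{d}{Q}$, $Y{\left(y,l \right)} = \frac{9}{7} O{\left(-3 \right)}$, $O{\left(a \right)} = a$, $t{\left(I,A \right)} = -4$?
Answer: $- \frac{9}{763} \approx -0.011796$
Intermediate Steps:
$Y{\left(y,l \right)} = - \frac{27}{7}$ ($Y{\left(y,l \right)} = \frac{9}{7} \left(-3\right) = - \frac{27}{7}$)
$u{\left(Q \right)} = \frac{327}{Q}$
$\frac{1}{u{\left(Y{\left(5 \left(-4\right) \left(-1\right),t{\left(0,3 \right)} \right)} \right)}} = \frac{1}{327 \frac{1}{- \frac{27}{7}}} = \frac{1}{327 \left(- \frac{7}{27}\right)} = \frac{1}{- \frac{763}{9}} = - \frac{9}{763}$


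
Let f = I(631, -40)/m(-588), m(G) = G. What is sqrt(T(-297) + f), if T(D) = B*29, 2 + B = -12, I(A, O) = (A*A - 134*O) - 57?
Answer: 2*I*sqrt(13379)/7 ≈ 33.048*I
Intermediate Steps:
I(A, O) = -57 + A**2 - 134*O (I(A, O) = (A**2 - 134*O) - 57 = -57 + A**2 - 134*O)
B = -14 (B = -2 - 12 = -14)
f = -33622/49 (f = (-57 + 631**2 - 134*(-40))/(-588) = (-57 + 398161 + 5360)*(-1/588) = 403464*(-1/588) = -33622/49 ≈ -686.16)
T(D) = -406 (T(D) = -14*29 = -406)
sqrt(T(-297) + f) = sqrt(-406 - 33622/49) = sqrt(-53516/49) = 2*I*sqrt(13379)/7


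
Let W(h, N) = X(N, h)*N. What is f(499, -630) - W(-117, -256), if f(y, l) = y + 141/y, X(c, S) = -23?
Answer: -2688970/499 ≈ -5388.7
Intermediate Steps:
W(h, N) = -23*N
f(499, -630) - W(-117, -256) = (499 + 141/499) - (-23)*(-256) = (499 + 141*(1/499)) - 1*5888 = (499 + 141/499) - 5888 = 249142/499 - 5888 = -2688970/499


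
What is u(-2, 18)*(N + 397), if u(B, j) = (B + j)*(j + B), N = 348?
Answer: 190720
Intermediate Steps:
u(B, j) = (B + j)² (u(B, j) = (B + j)*(B + j) = (B + j)²)
u(-2, 18)*(N + 397) = (-2 + 18)²*(348 + 397) = 16²*745 = 256*745 = 190720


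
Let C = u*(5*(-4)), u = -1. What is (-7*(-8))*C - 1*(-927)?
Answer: 2047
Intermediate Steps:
C = 20 (C = -5*(-4) = -1*(-20) = 20)
(-7*(-8))*C - 1*(-927) = -7*(-8)*20 - 1*(-927) = 56*20 + 927 = 1120 + 927 = 2047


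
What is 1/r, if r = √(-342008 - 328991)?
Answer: -I*√670999/670999 ≈ -0.0012208*I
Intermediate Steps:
r = I*√670999 (r = √(-670999) = I*√670999 ≈ 819.15*I)
1/r = 1/(I*√670999) = -I*√670999/670999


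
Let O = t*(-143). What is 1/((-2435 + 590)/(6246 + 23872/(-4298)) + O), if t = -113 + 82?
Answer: 13410718/59445747989 ≈ 0.00022560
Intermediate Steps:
t = -31
O = 4433 (O = -31*(-143) = 4433)
1/((-2435 + 590)/(6246 + 23872/(-4298)) + O) = 1/((-2435 + 590)/(6246 + 23872/(-4298)) + 4433) = 1/(-1845/(6246 + 23872*(-1/4298)) + 4433) = 1/(-1845/(6246 - 11936/2149) + 4433) = 1/(-1845/13410718/2149 + 4433) = 1/(-1845*2149/13410718 + 4433) = 1/(-3964905/13410718 + 4433) = 1/(59445747989/13410718) = 13410718/59445747989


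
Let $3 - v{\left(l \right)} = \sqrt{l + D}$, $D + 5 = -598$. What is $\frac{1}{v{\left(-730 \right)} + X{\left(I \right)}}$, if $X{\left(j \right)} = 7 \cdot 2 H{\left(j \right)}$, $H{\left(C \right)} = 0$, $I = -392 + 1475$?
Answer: $\frac{3}{1342} + \frac{i \sqrt{1333}}{1342} \approx 0.0022355 + 0.027206 i$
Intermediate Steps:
$D = -603$ ($D = -5 - 598 = -603$)
$I = 1083$
$v{\left(l \right)} = 3 - \sqrt{-603 + l}$ ($v{\left(l \right)} = 3 - \sqrt{l - 603} = 3 - \sqrt{-603 + l}$)
$X{\left(j \right)} = 0$ ($X{\left(j \right)} = 7 \cdot 2 \cdot 0 = 14 \cdot 0 = 0$)
$\frac{1}{v{\left(-730 \right)} + X{\left(I \right)}} = \frac{1}{\left(3 - \sqrt{-603 - 730}\right) + 0} = \frac{1}{\left(3 - \sqrt{-1333}\right) + 0} = \frac{1}{\left(3 - i \sqrt{1333}\right) + 0} = \frac{1}{3 - i \sqrt{1333}}$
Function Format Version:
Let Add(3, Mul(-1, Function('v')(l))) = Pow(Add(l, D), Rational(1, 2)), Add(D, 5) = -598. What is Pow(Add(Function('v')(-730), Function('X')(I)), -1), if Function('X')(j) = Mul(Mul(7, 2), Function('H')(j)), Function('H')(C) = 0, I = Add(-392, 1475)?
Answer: Add(Rational(3, 1342), Mul(Rational(1, 1342), I, Pow(1333, Rational(1, 2)))) ≈ Add(0.0022355, Mul(0.027206, I))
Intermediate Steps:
D = -603 (D = Add(-5, -598) = -603)
I = 1083
Function('v')(l) = Add(3, Mul(-1, Pow(Add(-603, l), Rational(1, 2)))) (Function('v')(l) = Add(3, Mul(-1, Pow(Add(l, -603), Rational(1, 2)))) = Add(3, Mul(-1, Pow(Add(-603, l), Rational(1, 2)))))
Function('X')(j) = 0 (Function('X')(j) = Mul(Mul(7, 2), 0) = Mul(14, 0) = 0)
Pow(Add(Function('v')(-730), Function('X')(I)), -1) = Pow(Add(Add(3, Mul(-1, Pow(Add(-603, -730), Rational(1, 2)))), 0), -1) = Pow(Add(Add(3, Mul(-1, Pow(-1333, Rational(1, 2)))), 0), -1) = Pow(Add(Add(3, Mul(-1, Mul(I, Pow(1333, Rational(1, 2))))), 0), -1) = Pow(Add(Add(3, Mul(-1, I, Pow(1333, Rational(1, 2)))), 0), -1) = Pow(Add(3, Mul(-1, I, Pow(1333, Rational(1, 2)))), -1)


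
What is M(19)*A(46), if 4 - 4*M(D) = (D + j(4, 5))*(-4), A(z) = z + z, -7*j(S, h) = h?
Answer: 12420/7 ≈ 1774.3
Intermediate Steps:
j(S, h) = -h/7
A(z) = 2*z
M(D) = 2/7 + D (M(D) = 1 - (D - 1/7*5)*(-4)/4 = 1 - (D - 5/7)*(-4)/4 = 1 - (-5/7 + D)*(-4)/4 = 1 - (20/7 - 4*D)/4 = 1 + (-5/7 + D) = 2/7 + D)
M(19)*A(46) = (2/7 + 19)*(2*46) = (135/7)*92 = 12420/7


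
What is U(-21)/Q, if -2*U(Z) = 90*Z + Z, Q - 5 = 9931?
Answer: 637/6624 ≈ 0.096165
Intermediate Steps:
Q = 9936 (Q = 5 + 9931 = 9936)
U(Z) = -91*Z/2 (U(Z) = -(90*Z + Z)/2 = -91*Z/2)
U(-21)/Q = -91/2*(-21)/9936 = (1911/2)*(1/9936) = 637/6624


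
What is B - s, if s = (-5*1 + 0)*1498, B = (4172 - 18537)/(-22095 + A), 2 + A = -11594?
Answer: 252359955/33691 ≈ 7490.4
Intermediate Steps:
A = -11596 (A = -2 - 11594 = -11596)
B = 14365/33691 (B = (4172 - 18537)/(-22095 - 11596) = -14365/(-33691) = -14365*(-1/33691) = 14365/33691 ≈ 0.42637)
s = -7490 (s = (-5 + 0)*1498 = -5*1498 = -7490)
B - s = 14365/33691 - 1*(-7490) = 14365/33691 + 7490 = 252359955/33691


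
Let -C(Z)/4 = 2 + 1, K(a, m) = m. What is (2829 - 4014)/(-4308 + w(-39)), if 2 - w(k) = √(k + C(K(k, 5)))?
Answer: 5102610/18541687 - 1185*I*√51/18541687 ≈ 0.2752 - 0.00045641*I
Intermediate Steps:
C(Z) = -12 (C(Z) = -4*(2 + 1) = -4*3 = -12)
w(k) = 2 - √(-12 + k) (w(k) = 2 - √(k - 12) = 2 - √(-12 + k))
(2829 - 4014)/(-4308 + w(-39)) = (2829 - 4014)/(-4308 + (2 - √(-12 - 39))) = -1185/(-4308 + (2 - √(-51))) = -1185/(-4308 + (2 - I*√51)) = -1185/(-4306 - I*√51)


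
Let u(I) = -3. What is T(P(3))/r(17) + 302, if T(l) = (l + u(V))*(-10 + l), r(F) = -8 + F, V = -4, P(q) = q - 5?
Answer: 926/3 ≈ 308.67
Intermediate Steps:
P(q) = -5 + q
T(l) = (-10 + l)*(-3 + l) (T(l) = (l - 3)*(-10 + l) = (-3 + l)*(-10 + l) = (-10 + l)*(-3 + l))
T(P(3))/r(17) + 302 = (30 + (-5 + 3)² - 13*(-5 + 3))/(-8 + 17) + 302 = (30 + (-2)² - 13*(-2))/9 + 302 = (30 + 4 + 26)*(⅑) + 302 = 60*(⅑) + 302 = 20/3 + 302 = 926/3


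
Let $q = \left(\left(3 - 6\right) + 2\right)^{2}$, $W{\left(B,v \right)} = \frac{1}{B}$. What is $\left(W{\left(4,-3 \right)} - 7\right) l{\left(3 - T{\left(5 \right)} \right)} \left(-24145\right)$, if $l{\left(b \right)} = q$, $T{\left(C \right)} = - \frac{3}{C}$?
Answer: $\frac{651915}{4} \approx 1.6298 \cdot 10^{5}$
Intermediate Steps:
$q = 1$ ($q = \left(\left(3 - 6\right) + 2\right)^{2} = \left(-3 + 2\right)^{2} = \left(-1\right)^{2} = 1$)
$l{\left(b \right)} = 1$
$\left(W{\left(4,-3 \right)} - 7\right) l{\left(3 - T{\left(5 \right)} \right)} \left(-24145\right) = \left(\frac{1}{4} - 7\right) 1 \left(-24145\right) = \left(- \frac{27}{4}\right) 1 \left(-24145\right) = \left(- \frac{27}{4}\right) \left(-24145\right) = \frac{651915}{4}$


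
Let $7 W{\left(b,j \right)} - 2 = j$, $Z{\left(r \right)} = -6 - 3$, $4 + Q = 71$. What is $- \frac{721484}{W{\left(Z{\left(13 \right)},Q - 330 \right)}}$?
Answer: $\frac{5050388}{261} \approx 19350.0$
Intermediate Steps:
$Q = 67$ ($Q = -4 + 71 = 67$)
$Z{\left(r \right)} = -9$ ($Z{\left(r \right)} = -6 - 3 = -9$)
$W{\left(b,j \right)} = \frac{2}{7} + \frac{j}{7}$
$- \frac{721484}{W{\left(Z{\left(13 \right)},Q - 330 \right)}} = - \frac{721484}{\frac{2}{7} + \frac{67 - 330}{7}} = - \frac{721484}{\frac{2}{7} + \frac{1}{7} \left(-263\right)} = - \frac{721484}{\frac{2}{7} - \frac{263}{7}} = - \frac{721484}{- \frac{261}{7}} = \left(-721484\right) \left(- \frac{7}{261}\right) = \frac{5050388}{261}$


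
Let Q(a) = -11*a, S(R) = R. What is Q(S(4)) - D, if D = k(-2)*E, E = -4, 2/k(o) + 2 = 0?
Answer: -48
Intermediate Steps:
k(o) = -1 (k(o) = 2/(-2 + 0) = 2/(-2) = 2*(-½) = -1)
D = 4 (D = -1*(-4) = 4)
Q(S(4)) - D = -11*4 - 1*4 = -44 - 4 = -48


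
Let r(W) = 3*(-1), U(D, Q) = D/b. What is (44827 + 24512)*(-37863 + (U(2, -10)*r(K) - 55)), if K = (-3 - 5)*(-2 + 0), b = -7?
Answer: -18403957380/7 ≈ -2.6291e+9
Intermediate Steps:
U(D, Q) = -D/7 (U(D, Q) = D/(-7) = D*(-1/7) = -D/7)
K = 16 (K = -8*(-2) = 16)
r(W) = -3
(44827 + 24512)*(-37863 + (U(2, -10)*r(K) - 55)) = (44827 + 24512)*(-37863 + (-1/7*2*(-3) - 55)) = 69339*(-37863 + (-2/7*(-3) - 55)) = 69339*(-37863 + (6/7 - 55)) = 69339*(-37863 - 379/7) = 69339*(-265420/7) = -18403957380/7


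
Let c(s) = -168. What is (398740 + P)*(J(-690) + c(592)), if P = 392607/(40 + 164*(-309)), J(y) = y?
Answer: -8661598388157/25318 ≈ -3.4211e+8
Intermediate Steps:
P = -392607/50636 (P = 392607/(40 - 50676) = 392607/(-50636) = 392607*(-1/50636) = -392607/50636 ≈ -7.7535)
(398740 + P)*(J(-690) + c(592)) = (398740 - 392607/50636)*(-690 - 168) = (20190206033/50636)*(-858) = -8661598388157/25318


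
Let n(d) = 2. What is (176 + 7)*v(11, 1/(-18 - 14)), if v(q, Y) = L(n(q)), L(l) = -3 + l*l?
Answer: 183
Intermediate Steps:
L(l) = -3 + l**2
v(q, Y) = 1 (v(q, Y) = -3 + 2**2 = -3 + 4 = 1)
(176 + 7)*v(11, 1/(-18 - 14)) = (176 + 7)*1 = 183*1 = 183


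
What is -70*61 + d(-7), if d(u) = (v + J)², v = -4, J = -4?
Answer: -4206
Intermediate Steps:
d(u) = 64 (d(u) = (-4 - 4)² = (-8)² = 64)
-70*61 + d(-7) = -70*61 + 64 = -4270 + 64 = -4206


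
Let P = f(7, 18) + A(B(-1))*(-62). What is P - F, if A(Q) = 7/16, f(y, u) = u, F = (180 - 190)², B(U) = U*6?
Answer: -873/8 ≈ -109.13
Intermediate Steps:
B(U) = 6*U
F = 100 (F = (-10)² = 100)
A(Q) = 7/16 (A(Q) = 7*(1/16) = 7/16)
P = -73/8 (P = 18 + (7/16)*(-62) = 18 - 217/8 = -73/8 ≈ -9.1250)
P - F = -73/8 - 1*100 = -73/8 - 100 = -873/8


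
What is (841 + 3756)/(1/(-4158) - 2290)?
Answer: -19114326/9521821 ≈ -2.0074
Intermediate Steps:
(841 + 3756)/(1/(-4158) - 2290) = 4597/(-1/4158 - 2290) = 4597/(-9521821/4158) = 4597*(-4158/9521821) = -19114326/9521821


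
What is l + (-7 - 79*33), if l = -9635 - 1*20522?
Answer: -32771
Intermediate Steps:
l = -30157 (l = -9635 - 20522 = -30157)
l + (-7 - 79*33) = -30157 + (-7 - 79*33) = -30157 + (-7 - 2607) = -30157 - 2614 = -32771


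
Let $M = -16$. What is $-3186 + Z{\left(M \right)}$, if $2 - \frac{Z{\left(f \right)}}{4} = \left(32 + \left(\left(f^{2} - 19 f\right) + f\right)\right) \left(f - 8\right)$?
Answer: $52118$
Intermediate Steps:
$Z{\left(f \right)} = 8 - 4 \left(-8 + f\right) \left(32 + f^{2} - 18 f\right)$ ($Z{\left(f \right)} = 8 - 4 \left(32 + \left(\left(f^{2} - 19 f\right) + f\right)\right) \left(f - 8\right) = 8 - 4 \left(32 + \left(f^{2} - 18 f\right)\right) \left(-8 + f\right) = 8 - 4 \left(32 + f^{2} - 18 f\right) \left(-8 + f\right) = 8 - 4 \left(-8 + f\right) \left(32 + f^{2} - 18 f\right)$)
$-3186 + Z{\left(M \right)} = -3186 + \left(1032 - -11264 - 4 \left(-16\right)^{3} + 104 \left(-16\right)^{2}\right) = -3186 + \left(1032 + 11264 - -16384 + 104 \cdot 256\right) = -3186 + \left(1032 + 11264 + 16384 + 26624\right) = -3186 + 55304 = 52118$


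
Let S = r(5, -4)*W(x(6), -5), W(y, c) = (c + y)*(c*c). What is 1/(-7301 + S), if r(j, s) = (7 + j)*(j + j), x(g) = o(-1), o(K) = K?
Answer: -1/25301 ≈ -3.9524e-5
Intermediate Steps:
x(g) = -1
W(y, c) = c²*(c + y) (W(y, c) = (c + y)*c² = c²*(c + y))
r(j, s) = 2*j*(7 + j) (r(j, s) = (7 + j)*(2*j) = 2*j*(7 + j))
S = -18000 (S = (2*5*(7 + 5))*((-5)²*(-5 - 1)) = (2*5*12)*(25*(-6)) = 120*(-150) = -18000)
1/(-7301 + S) = 1/(-7301 - 18000) = 1/(-25301) = -1/25301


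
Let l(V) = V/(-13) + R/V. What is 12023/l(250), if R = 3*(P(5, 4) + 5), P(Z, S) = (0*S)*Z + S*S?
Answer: -39074750/61681 ≈ -633.50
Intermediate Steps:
P(Z, S) = S² (P(Z, S) = 0*Z + S² = 0 + S² = S²)
R = 63 (R = 3*(4² + 5) = 3*(16 + 5) = 3*21 = 63)
l(V) = 63/V - V/13 (l(V) = V/(-13) + 63/V = V*(-1/13) + 63/V = -V/13 + 63/V = 63/V - V/13)
12023/l(250) = 12023/(63/250 - 1/13*250) = 12023/(63*(1/250) - 250/13) = 12023/(63/250 - 250/13) = 12023/(-61681/3250) = 12023*(-3250/61681) = -39074750/61681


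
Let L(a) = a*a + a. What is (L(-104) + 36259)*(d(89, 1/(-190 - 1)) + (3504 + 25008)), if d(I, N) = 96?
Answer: 1343746368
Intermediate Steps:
L(a) = a + a² (L(a) = a² + a = a + a²)
(L(-104) + 36259)*(d(89, 1/(-190 - 1)) + (3504 + 25008)) = (-104*(1 - 104) + 36259)*(96 + (3504 + 25008)) = (-104*(-103) + 36259)*(96 + 28512) = (10712 + 36259)*28608 = 46971*28608 = 1343746368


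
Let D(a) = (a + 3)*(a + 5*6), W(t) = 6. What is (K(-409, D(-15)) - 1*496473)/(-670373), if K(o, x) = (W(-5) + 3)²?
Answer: 496392/670373 ≈ 0.74047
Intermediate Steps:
D(a) = (3 + a)*(30 + a) (D(a) = (3 + a)*(a + 30) = (3 + a)*(30 + a))
K(o, x) = 81 (K(o, x) = (6 + 3)² = 9² = 81)
(K(-409, D(-15)) - 1*496473)/(-670373) = (81 - 1*496473)/(-670373) = (81 - 496473)*(-1/670373) = -496392*(-1/670373) = 496392/670373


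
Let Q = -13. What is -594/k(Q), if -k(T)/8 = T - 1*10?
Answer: -297/92 ≈ -3.2283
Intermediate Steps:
k(T) = 80 - 8*T (k(T) = -8*(T - 1*10) = -8*(T - 10) = -8*(-10 + T) = 80 - 8*T)
-594/k(Q) = -594/(80 - 8*(-13)) = -594/(80 + 104) = -594/184 = -594*1/184 = -297/92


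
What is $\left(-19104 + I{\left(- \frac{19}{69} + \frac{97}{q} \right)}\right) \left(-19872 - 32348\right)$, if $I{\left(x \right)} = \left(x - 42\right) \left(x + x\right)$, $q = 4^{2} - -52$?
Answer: $\frac{2758797649686505}{2751858} \approx 1.0025 \cdot 10^{9}$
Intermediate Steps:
$q = 68$ ($q = 16 + 52 = 68$)
$I{\left(x \right)} = 2 x \left(-42 + x\right)$ ($I{\left(x \right)} = \left(-42 + x\right) 2 x = 2 x \left(-42 + x\right)$)
$\left(-19104 + I{\left(- \frac{19}{69} + \frac{97}{q} \right)}\right) \left(-19872 - 32348\right) = \left(-19104 + 2 \left(- \frac{19}{69} + \frac{97}{68}\right) \left(-42 + \left(- \frac{19}{69} + \frac{97}{68}\right)\right)\right) \left(-19872 - 32348\right) = \left(-19104 + 2 \left(\left(-19\right) \frac{1}{69} + 97 \cdot \frac{1}{68}\right) \left(-42 + \left(\left(-19\right) \frac{1}{69} + 97 \cdot \frac{1}{68}\right)\right)\right) \left(-52220\right) = \left(-19104 + 2 \left(- \frac{19}{69} + \frac{97}{68}\right) \left(-42 + \left(- \frac{19}{69} + \frac{97}{68}\right)\right)\right) \left(-52220\right) = \left(-19104 + 2 \cdot \frac{5401}{4692} \left(-42 + \frac{5401}{4692}\right)\right) \left(-52220\right) = \left(-19104 + 2 \cdot \frac{5401}{4692} \left(- \frac{191663}{4692}\right)\right) \left(-52220\right) = \left(-19104 - \frac{1035171863}{11007432}\right) \left(-52220\right) = \left(- \frac{211321152791}{11007432}\right) \left(-52220\right) = \frac{2758797649686505}{2751858}$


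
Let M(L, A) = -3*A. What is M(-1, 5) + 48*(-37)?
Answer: -1791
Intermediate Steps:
M(-1, 5) + 48*(-37) = -3*5 + 48*(-37) = -15 - 1776 = -1791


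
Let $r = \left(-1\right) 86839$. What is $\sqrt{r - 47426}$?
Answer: $i \sqrt{134265} \approx 366.42 i$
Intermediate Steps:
$r = -86839$
$\sqrt{r - 47426} = \sqrt{-86839 - 47426} = \sqrt{-134265} = i \sqrt{134265}$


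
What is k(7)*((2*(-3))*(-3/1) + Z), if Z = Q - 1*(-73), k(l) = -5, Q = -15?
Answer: -380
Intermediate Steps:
Z = 58 (Z = -15 - 1*(-73) = -15 + 73 = 58)
k(7)*((2*(-3))*(-3/1) + Z) = -5*((2*(-3))*(-3/1) + 58) = -5*(-(-18) + 58) = -5*(-6*(-3) + 58) = -5*(18 + 58) = -5*76 = -380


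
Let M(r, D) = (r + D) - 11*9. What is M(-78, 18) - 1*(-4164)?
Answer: 4005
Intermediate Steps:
M(r, D) = -99 + D + r (M(r, D) = (D + r) - 99 = -99 + D + r)
M(-78, 18) - 1*(-4164) = (-99 + 18 - 78) - 1*(-4164) = -159 + 4164 = 4005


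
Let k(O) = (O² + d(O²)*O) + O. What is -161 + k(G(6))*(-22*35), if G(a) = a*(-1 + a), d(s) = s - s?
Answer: -716261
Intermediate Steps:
d(s) = 0
k(O) = O + O² (k(O) = (O² + 0*O) + O = (O² + 0) + O = O² + O = O + O²)
-161 + k(G(6))*(-22*35) = -161 + ((6*(-1 + 6))*(1 + 6*(-1 + 6)))*(-22*35) = -161 + ((6*5)*(1 + 6*5))*(-770) = -161 + (30*(1 + 30))*(-770) = -161 + (30*31)*(-770) = -161 + 930*(-770) = -161 - 716100 = -716261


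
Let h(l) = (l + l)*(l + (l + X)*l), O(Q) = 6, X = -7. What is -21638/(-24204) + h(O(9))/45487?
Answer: 10819/12102 ≈ 0.89398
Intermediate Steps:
h(l) = 2*l*(l + l*(-7 + l)) (h(l) = (l + l)*(l + (l - 7)*l) = (2*l)*(l + (-7 + l)*l) = (2*l)*(l + l*(-7 + l)) = 2*l*(l + l*(-7 + l)))
-21638/(-24204) + h(O(9))/45487 = -21638/(-24204) + (2*6**2*(-6 + 6))/45487 = -21638*(-1/24204) + (2*36*0)*(1/45487) = 10819/12102 + 0*(1/45487) = 10819/12102 + 0 = 10819/12102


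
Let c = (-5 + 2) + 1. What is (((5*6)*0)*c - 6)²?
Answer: 36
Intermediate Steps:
c = -2 (c = -3 + 1 = -2)
(((5*6)*0)*c - 6)² = (((5*6)*0)*(-2) - 6)² = ((30*0)*(-2) - 6)² = (0*(-2) - 6)² = (0 - 6)² = (-6)² = 36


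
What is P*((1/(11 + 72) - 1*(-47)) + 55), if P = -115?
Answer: -973705/83 ≈ -11731.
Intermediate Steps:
P*((1/(11 + 72) - 1*(-47)) + 55) = -115*((1/(11 + 72) - 1*(-47)) + 55) = -115*((1/83 + 47) + 55) = -115*(3902/83 + 55) = -115*8467/83 = -973705/83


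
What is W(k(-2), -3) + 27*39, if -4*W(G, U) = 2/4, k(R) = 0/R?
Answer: 8423/8 ≈ 1052.9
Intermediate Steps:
k(R) = 0
W(G, U) = -⅛ (W(G, U) = -1/(2*4) = -¼*½ = -⅛)
W(k(-2), -3) + 27*39 = -⅛ + 27*39 = -⅛ + 1053 = 8423/8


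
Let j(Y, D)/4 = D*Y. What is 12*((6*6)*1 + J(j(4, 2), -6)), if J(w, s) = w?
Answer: 816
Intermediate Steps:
j(Y, D) = 4*D*Y (j(Y, D) = 4*(D*Y) = 4*D*Y)
12*((6*6)*1 + J(j(4, 2), -6)) = 12*((6*6)*1 + 4*2*4) = 12*(36*1 + 32) = 12*(36 + 32) = 12*68 = 816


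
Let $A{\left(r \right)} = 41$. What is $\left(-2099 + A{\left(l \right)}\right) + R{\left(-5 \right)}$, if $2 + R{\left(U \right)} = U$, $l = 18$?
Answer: $-2065$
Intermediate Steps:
$R{\left(U \right)} = -2 + U$
$\left(-2099 + A{\left(l \right)}\right) + R{\left(-5 \right)} = \left(-2099 + 41\right) - 7 = -2058 - 7 = -2065$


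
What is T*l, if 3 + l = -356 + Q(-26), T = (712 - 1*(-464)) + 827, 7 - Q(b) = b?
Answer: -652978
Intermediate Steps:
Q(b) = 7 - b
T = 2003 (T = (712 + 464) + 827 = 1176 + 827 = 2003)
l = -326 (l = -3 + (-356 + (7 - 1*(-26))) = -3 + (-356 + (7 + 26)) = -3 + (-356 + 33) = -3 - 323 = -326)
T*l = 2003*(-326) = -652978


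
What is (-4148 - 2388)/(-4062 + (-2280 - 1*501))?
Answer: 6536/6843 ≈ 0.95514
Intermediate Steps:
(-4148 - 2388)/(-4062 + (-2280 - 1*501)) = -6536/(-4062 + (-2280 - 501)) = -6536/(-4062 - 2781) = -6536/(-6843) = -6536*(-1/6843) = 6536/6843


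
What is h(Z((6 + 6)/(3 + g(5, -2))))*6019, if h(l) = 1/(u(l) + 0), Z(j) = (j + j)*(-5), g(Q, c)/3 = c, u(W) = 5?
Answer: 6019/5 ≈ 1203.8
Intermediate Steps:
g(Q, c) = 3*c
Z(j) = -10*j (Z(j) = (2*j)*(-5) = -10*j)
h(l) = ⅕ (h(l) = 1/(5 + 0) = 1/5 = ⅕)
h(Z((6 + 6)/(3 + g(5, -2))))*6019 = (⅕)*6019 = 6019/5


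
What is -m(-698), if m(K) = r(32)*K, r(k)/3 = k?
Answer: 67008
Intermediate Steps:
r(k) = 3*k
m(K) = 96*K (m(K) = (3*32)*K = 96*K)
-m(-698) = -96*(-698) = -1*(-67008) = 67008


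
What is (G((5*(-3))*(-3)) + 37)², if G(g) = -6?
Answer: 961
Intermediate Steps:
(G((5*(-3))*(-3)) + 37)² = (-6 + 37)² = 31² = 961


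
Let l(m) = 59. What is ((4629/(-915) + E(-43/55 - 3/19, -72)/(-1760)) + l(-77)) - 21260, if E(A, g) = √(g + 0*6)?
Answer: -6467848/305 - 3*I*√2/880 ≈ -21206.0 - 0.0048212*I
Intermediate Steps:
E(A, g) = √g (E(A, g) = √(g + 0) = √g)
((4629/(-915) + E(-43/55 - 3/19, -72)/(-1760)) + l(-77)) - 21260 = ((4629/(-915) + √(-72)/(-1760)) + 59) - 21260 = ((4629*(-1/915) + (6*I*√2)*(-1/1760)) + 59) - 21260 = ((-1543/305 - 3*I*√2/880) + 59) - 21260 = (16452/305 - 3*I*√2/880) - 21260 = -6467848/305 - 3*I*√2/880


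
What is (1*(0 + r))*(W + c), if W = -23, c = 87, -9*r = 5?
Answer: -320/9 ≈ -35.556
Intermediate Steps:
r = -5/9 (r = -1/9*5 = -5/9 ≈ -0.55556)
(1*(0 + r))*(W + c) = (1*(0 - 5/9))*(-23 + 87) = (1*(-5/9))*64 = -5/9*64 = -320/9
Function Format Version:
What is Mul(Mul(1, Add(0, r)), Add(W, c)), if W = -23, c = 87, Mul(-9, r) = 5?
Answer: Rational(-320, 9) ≈ -35.556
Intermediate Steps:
r = Rational(-5, 9) (r = Mul(Rational(-1, 9), 5) = Rational(-5, 9) ≈ -0.55556)
Mul(Mul(1, Add(0, r)), Add(W, c)) = Mul(Mul(1, Add(0, Rational(-5, 9))), Add(-23, 87)) = Mul(Mul(1, Rational(-5, 9)), 64) = Mul(Rational(-5, 9), 64) = Rational(-320, 9)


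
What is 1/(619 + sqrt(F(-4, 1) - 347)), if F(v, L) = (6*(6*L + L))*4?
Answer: 619/383340 - I*sqrt(179)/383340 ≈ 0.0016148 - 3.4901e-5*I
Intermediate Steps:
F(v, L) = 168*L (F(v, L) = (6*(7*L))*4 = (42*L)*4 = 168*L)
1/(619 + sqrt(F(-4, 1) - 347)) = 1/(619 + sqrt(168*1 - 347)) = 1/(619 + sqrt(168 - 347)) = 1/(619 + sqrt(-179)) = 1/(619 + I*sqrt(179))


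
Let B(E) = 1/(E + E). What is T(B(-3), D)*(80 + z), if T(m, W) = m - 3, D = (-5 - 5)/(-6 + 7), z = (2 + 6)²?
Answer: -456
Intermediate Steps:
B(E) = 1/(2*E)
z = 64 (z = 8² = 64)
D = -10 (D = -10/1 = -10*1 = -10)
T(m, W) = -3 + m
T(B(-3), D)*(80 + z) = (-3 + (½)/(-3))*(80 + 64) = (-3 + (½)*(-⅓))*144 = (-3 - ⅙)*144 = -19/6*144 = -456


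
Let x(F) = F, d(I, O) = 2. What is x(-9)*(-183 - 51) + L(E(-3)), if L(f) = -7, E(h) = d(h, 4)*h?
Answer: 2099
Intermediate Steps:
E(h) = 2*h
x(-9)*(-183 - 51) + L(E(-3)) = -9*(-183 - 51) - 7 = -9*(-234) - 7 = 2106 - 7 = 2099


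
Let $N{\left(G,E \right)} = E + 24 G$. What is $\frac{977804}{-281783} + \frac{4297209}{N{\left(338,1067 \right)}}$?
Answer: $\frac{1201905180731}{2586486157} \approx 464.69$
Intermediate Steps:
$\frac{977804}{-281783} + \frac{4297209}{N{\left(338,1067 \right)}} = \frac{977804}{-281783} + \frac{4297209}{1067 + 24 \cdot 338} = 977804 \left(- \frac{1}{281783}\right) + \frac{4297209}{1067 + 8112} = - \frac{977804}{281783} + \frac{4297209}{9179} = \frac{1201905180731}{2586486157}$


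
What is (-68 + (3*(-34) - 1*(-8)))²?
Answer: 26244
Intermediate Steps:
(-68 + (3*(-34) - 1*(-8)))² = (-68 + (-102 + 8))² = (-68 - 94)² = (-162)² = 26244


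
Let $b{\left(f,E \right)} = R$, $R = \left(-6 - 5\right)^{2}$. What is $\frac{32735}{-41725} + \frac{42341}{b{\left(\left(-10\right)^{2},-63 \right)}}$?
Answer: $\frac{352543458}{1009745} \approx 349.14$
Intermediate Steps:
$R = 121$ ($R = \left(-11\right)^{2} = 121$)
$b{\left(f,E \right)} = 121$
$\frac{32735}{-41725} + \frac{42341}{b{\left(\left(-10\right)^{2},-63 \right)}} = \frac{32735}{-41725} + \frac{42341}{121} = 32735 \left(- \frac{1}{41725}\right) + 42341 \cdot \frac{1}{121} = - \frac{6547}{8345} + \frac{42341}{121} = \frac{352543458}{1009745}$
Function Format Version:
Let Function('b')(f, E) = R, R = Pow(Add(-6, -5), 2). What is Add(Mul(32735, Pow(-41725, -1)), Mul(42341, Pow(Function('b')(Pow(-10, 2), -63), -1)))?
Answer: Rational(352543458, 1009745) ≈ 349.14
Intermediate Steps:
R = 121 (R = Pow(-11, 2) = 121)
Function('b')(f, E) = 121
Add(Mul(32735, Pow(-41725, -1)), Mul(42341, Pow(Function('b')(Pow(-10, 2), -63), -1))) = Add(Mul(32735, Pow(-41725, -1)), Mul(42341, Pow(121, -1))) = Add(Mul(32735, Rational(-1, 41725)), Mul(42341, Rational(1, 121))) = Add(Rational(-6547, 8345), Rational(42341, 121)) = Rational(352543458, 1009745)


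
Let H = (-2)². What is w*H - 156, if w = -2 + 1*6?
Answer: -140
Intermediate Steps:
w = 4 (w = -2 + 6 = 4)
H = 4
w*H - 156 = 4*4 - 156 = 16 - 156 = -140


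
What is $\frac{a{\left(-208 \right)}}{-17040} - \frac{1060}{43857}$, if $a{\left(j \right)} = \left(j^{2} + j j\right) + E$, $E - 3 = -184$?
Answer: $- \frac{1268327593}{249107760} \approx -5.0915$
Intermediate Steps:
$E = -181$ ($E = 3 - 184 = -181$)
$a{\left(j \right)} = -181 + 2 j^{2}$ ($a{\left(j \right)} = \left(j^{2} + j j\right) - 181 = \left(j^{2} + j^{2}\right) - 181 = 2 j^{2} - 181 = -181 + 2 j^{2}$)
$\frac{a{\left(-208 \right)}}{-17040} - \frac{1060}{43857} = \frac{-181 + 2 \left(-208\right)^{2}}{-17040} - \frac{1060}{43857} = \left(-181 + 2 \cdot 43264\right) \left(- \frac{1}{17040}\right) - \frac{1060}{43857} = \left(-181 + 86528\right) \left(- \frac{1}{17040}\right) - \frac{1060}{43857} = 86347 \left(- \frac{1}{17040}\right) - \frac{1060}{43857} = - \frac{86347}{17040} - \frac{1060}{43857} = - \frac{1268327593}{249107760}$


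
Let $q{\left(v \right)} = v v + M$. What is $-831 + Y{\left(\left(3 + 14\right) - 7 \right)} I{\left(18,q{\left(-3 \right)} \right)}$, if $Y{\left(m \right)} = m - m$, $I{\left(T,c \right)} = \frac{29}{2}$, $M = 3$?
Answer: $-831$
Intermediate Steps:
$q{\left(v \right)} = 3 + v^{2}$ ($q{\left(v \right)} = v v + 3 = v^{2} + 3 = 3 + v^{2}$)
$I{\left(T,c \right)} = \frac{29}{2}$ ($I{\left(T,c \right)} = 29 \cdot \frac{1}{2} = \frac{29}{2}$)
$Y{\left(m \right)} = 0$
$-831 + Y{\left(\left(3 + 14\right) - 7 \right)} I{\left(18,q{\left(-3 \right)} \right)} = -831 + 0 \cdot \frac{29}{2} = -831 + 0 = -831$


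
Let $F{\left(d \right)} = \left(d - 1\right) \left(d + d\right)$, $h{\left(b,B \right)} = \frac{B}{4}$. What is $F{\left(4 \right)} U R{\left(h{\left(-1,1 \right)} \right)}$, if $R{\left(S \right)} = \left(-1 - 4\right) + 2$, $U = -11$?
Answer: $792$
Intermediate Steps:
$h{\left(b,B \right)} = \frac{B}{4}$ ($h{\left(b,B \right)} = B \frac{1}{4} = \frac{B}{4}$)
$F{\left(d \right)} = 2 d \left(-1 + d\right)$ ($F{\left(d \right)} = \left(-1 + d\right) 2 d = 2 d \left(-1 + d\right)$)
$R{\left(S \right)} = -3$ ($R{\left(S \right)} = -5 + 2 = -3$)
$F{\left(4 \right)} U R{\left(h{\left(-1,1 \right)} \right)} = 2 \cdot 4 \left(-1 + 4\right) \left(-11\right) \left(-3\right) = 2 \cdot 4 \cdot 3 \left(-11\right) \left(-3\right) = 24 \left(-11\right) \left(-3\right) = \left(-264\right) \left(-3\right) = 792$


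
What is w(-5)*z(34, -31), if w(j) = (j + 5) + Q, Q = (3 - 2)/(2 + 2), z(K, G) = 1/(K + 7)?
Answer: 1/164 ≈ 0.0060976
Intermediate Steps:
z(K, G) = 1/(7 + K)
Q = 1/4 ≈ 0.25000
w(j) = 21/4 + j (w(j) = (j + 5) + 1/4 = (5 + j) + 1/4 = 21/4 + j)
w(-5)*z(34, -31) = (21/4 - 5)/(7 + 34) = (1/4)/41 = (1/4)*(1/41) = 1/164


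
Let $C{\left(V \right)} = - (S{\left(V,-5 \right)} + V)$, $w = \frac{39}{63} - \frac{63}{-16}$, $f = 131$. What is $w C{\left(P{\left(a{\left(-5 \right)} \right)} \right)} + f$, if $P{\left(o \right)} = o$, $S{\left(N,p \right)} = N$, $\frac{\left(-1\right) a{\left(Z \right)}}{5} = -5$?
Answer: $- \frac{16267}{168} \approx -96.827$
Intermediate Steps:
$a{\left(Z \right)} = 25$ ($a{\left(Z \right)} = \left(-5\right) \left(-5\right) = 25$)
$w = \frac{1531}{336}$ ($w = 39 \cdot \frac{1}{63} - - \frac{63}{16} = \frac{13}{21} + \frac{63}{16} = \frac{1531}{336} \approx 4.5565$)
$C{\left(V \right)} = - 2 V$ ($C{\left(V \right)} = - (V + V) = - 2 V$)
$w C{\left(P{\left(a{\left(-5 \right)} \right)} \right)} + f = \frac{1531 \left(\left(-2\right) 25\right)}{336} + 131 = \frac{1531}{336} \left(-50\right) + 131 = - \frac{38275}{168} + 131 = - \frac{16267}{168}$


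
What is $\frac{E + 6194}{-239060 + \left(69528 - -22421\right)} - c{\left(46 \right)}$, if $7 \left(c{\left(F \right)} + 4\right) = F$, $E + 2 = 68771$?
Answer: $- \frac{3172739}{1029777} \approx -3.081$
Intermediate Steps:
$E = 68769$ ($E = -2 + 68771 = 68769$)
$c{\left(F \right)} = -4 + \frac{F}{7}$
$\frac{E + 6194}{-239060 + \left(69528 - -22421\right)} - c{\left(46 \right)} = \frac{68769 + 6194}{-239060 + \left(69528 - -22421\right)} - \left(-4 + \frac{1}{7} \cdot 46\right) = \frac{74963}{-239060 + \left(69528 + 22421\right)} - \left(-4 + \frac{46}{7}\right) = \frac{74963}{-239060 + 91949} - \frac{18}{7} = \frac{74963}{-147111} - \frac{18}{7} = 74963 \left(- \frac{1}{147111}\right) - \frac{18}{7} = - \frac{74963}{147111} - \frac{18}{7} = - \frac{3172739}{1029777}$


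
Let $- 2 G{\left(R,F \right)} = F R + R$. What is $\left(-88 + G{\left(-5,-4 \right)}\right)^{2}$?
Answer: $\frac{36481}{4} \approx 9120.3$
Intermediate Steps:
$G{\left(R,F \right)} = - \frac{R}{2} - \frac{F R}{2}$ ($G{\left(R,F \right)} = - \frac{F R + R}{2} = - \frac{R + F R}{2} = - \frac{R}{2} - \frac{F R}{2}$)
$\left(-88 + G{\left(-5,-4 \right)}\right)^{2} = \left(-88 - - \frac{5 \left(1 - 4\right)}{2}\right)^{2} = \left(-88 - \left(- \frac{5}{2}\right) \left(-3\right)\right)^{2} = \left(-88 - \frac{15}{2}\right)^{2} = \left(- \frac{191}{2}\right)^{2} = \frac{36481}{4}$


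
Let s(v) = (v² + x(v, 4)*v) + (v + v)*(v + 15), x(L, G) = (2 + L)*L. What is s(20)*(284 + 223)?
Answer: 5374200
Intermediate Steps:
x(L, G) = L*(2 + L)
s(v) = v² + v²*(2 + v) + 2*v*(15 + v) (s(v) = (v² + (v*(2 + v))*v) + (v + v)*(v + 15) = (v² + v²*(2 + v)) + (2*v)*(15 + v) = (v² + v²*(2 + v)) + 2*v*(15 + v) = v² + v²*(2 + v) + 2*v*(15 + v))
s(20)*(284 + 223) = (20*(30 + 20² + 5*20))*(284 + 223) = (20*(30 + 400 + 100))*507 = (20*530)*507 = 10600*507 = 5374200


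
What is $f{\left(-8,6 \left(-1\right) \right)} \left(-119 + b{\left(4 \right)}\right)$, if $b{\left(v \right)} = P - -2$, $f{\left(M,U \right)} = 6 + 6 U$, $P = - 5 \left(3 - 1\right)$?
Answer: $3810$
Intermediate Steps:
$P = -10$ ($P = \left(-5\right) 2 = -10$)
$b{\left(v \right)} = -8$ ($b{\left(v \right)} = -10 - -2 = -10 + 2 = -8$)
$f{\left(-8,6 \left(-1\right) \right)} \left(-119 + b{\left(4 \right)}\right) = \left(6 + 6 \cdot 6 \left(-1\right)\right) \left(-119 - 8\right) = \left(6 + 6 \left(-6\right)\right) \left(-127\right) = \left(6 - 36\right) \left(-127\right) = \left(-30\right) \left(-127\right) = 3810$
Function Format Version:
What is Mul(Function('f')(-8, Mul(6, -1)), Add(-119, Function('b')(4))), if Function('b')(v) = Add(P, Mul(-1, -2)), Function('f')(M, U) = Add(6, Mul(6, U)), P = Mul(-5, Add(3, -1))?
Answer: 3810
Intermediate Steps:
P = -10 (P = Mul(-5, 2) = -10)
Function('b')(v) = -8 (Function('b')(v) = Add(-10, Mul(-1, -2)) = Add(-10, 2) = -8)
Mul(Function('f')(-8, Mul(6, -1)), Add(-119, Function('b')(4))) = Mul(Add(6, Mul(6, Mul(6, -1))), Add(-119, -8)) = Mul(Add(6, Mul(6, -6)), -127) = Mul(Add(6, -36), -127) = Mul(-30, -127) = 3810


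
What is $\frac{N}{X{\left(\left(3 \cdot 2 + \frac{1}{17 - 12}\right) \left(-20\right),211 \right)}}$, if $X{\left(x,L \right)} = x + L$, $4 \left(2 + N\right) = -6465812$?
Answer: $- \frac{1616455}{87} \approx -18580.0$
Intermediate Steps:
$N = -1616455$ ($N = -2 + \frac{1}{4} \left(-6465812\right) = -2 - 1616453 = -1616455$)
$X{\left(x,L \right)} = L + x$
$\frac{N}{X{\left(\left(3 \cdot 2 + \frac{1}{17 - 12}\right) \left(-20\right),211 \right)}} = - \frac{1616455}{211 + \left(3 \cdot 2 + \frac{1}{17 - 12}\right) \left(-20\right)} = - \frac{1616455}{211 + \left(6 + \frac{1}{5}\right) \left(-20\right)} = - \frac{1616455}{211 + \frac{31}{5} \left(-20\right)} = - \frac{1616455}{211 - 124} = - \frac{1616455}{87}$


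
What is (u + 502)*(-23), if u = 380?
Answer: -20286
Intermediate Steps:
(u + 502)*(-23) = (380 + 502)*(-23) = 882*(-23) = -20286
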